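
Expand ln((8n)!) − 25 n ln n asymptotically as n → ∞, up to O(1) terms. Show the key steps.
ln((8n)!) − 25 n ln n = −17 n ln n + 8(ln 8 − 1) n + (1/2) ln(2π·8n) + O(1/n)

Stirling: ln((8n)!) = 8n ln(8n) − 8n + (1/2) ln(2π·8n) + O(1/n).
Expand 8n ln(8n) = 8n (ln n + ln 8) = 8n ln n + 8n ln 8.
Subtract 25n ln n: leading term is (8 − 25) n ln n = −17 n ln n. The next term is 8n ln 8 − 8n = 8(ln 8 − 1) n. Then the (1/2) ln(2π·8n) correction.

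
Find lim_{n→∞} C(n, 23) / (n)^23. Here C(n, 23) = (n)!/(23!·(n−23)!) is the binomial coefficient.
lim = 1/23! = 1/25852016738884976640000

With N = n → ∞: C(N, 23) / N^23 = [N(N−1)…(N−22)] / (23! · N^23) = (1/23!) · 1 · (1 − 1/n) · … · (1 − 22/n). Each factor → 1 as N → ∞, so the limit is 1/23! = 1/25852016738884976640000.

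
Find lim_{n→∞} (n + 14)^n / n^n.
lim = e^14

Rewrite as (1 + 14/n)^(n). By the standard limit (1 + x/n)^n → e^x, we have (1 + 14/n)^n → e^14, and raising to the 1st power gives e^14.
More precisely, ln[(1 + 14/n)^(n)] = n · ln(1 + 14/n) = n · (14/n + O(1/n^2)) = 14 + O(1/n) → 14.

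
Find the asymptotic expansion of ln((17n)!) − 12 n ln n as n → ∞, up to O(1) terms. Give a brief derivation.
ln((17n)!) − 12 n ln n = 5 n ln n + 17(ln 17 − 1) n + (1/2) ln(2π·17n) + O(1/n)

Stirling: ln((17n)!) = 17n ln(17n) − 17n + (1/2) ln(2π·17n) + O(1/n).
Expand 17n ln(17n) = 17n (ln n + ln 17) = 17n ln n + 17n ln 17.
Subtract 12n ln n: leading term is (17 − 12) n ln n = 5 n ln n. The next term is 17n ln 17 − 17n = 17(ln 17 − 1) n. Then the (1/2) ln(2π·17n) correction.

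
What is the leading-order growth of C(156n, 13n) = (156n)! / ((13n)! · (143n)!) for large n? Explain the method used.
C(156n, 13n) ~ (8916100448256/285311670611)^(13n) · sqrt(6/(11π·13n))

Write N = 13n. Apply Stirling to each factorial:
  (12N)! ~ sqrt(2π·12N) · (12N/e)^(12N),
  N! ~ sqrt(2π N) · (N/e)^N,
  (11N)! ~ sqrt(2π·11N) · (11N/e)^(11N).
The exponential factors combine to (12N)^(12N) / (N^N · (11N)^(11N)) = 12^(12N)/11^(11N) = (12^12/11^11)^N = (8916100448256/285311670611)^N.
The square-root prefactors combine to sqrt(2π·12N) / (sqrt(2π N)·sqrt(2π·11N)) = sqrt(12 / (2π·11·N)) = sqrt(6/(11π·13n)).
Substituting N = 13n: C(156n, 13n) ~ (8916100448256/285311670611)^(13n) · sqrt(6/(11π·13n)).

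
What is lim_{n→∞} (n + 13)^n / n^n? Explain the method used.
lim = e^13

Rewrite as (1 + 13/n)^(n). By the standard limit (1 + x/n)^n → e^x, we have (1 + 13/n)^n → e^13, and raising to the 1st power gives e^13.
More precisely, ln[(1 + 13/n)^(n)] = n · ln(1 + 13/n) = n · (13/n + O(1/n^2)) = 13 + O(1/n) → 13.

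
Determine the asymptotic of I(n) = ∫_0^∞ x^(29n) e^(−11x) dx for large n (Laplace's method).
I(n) ~ (sqrt(2π·29n) / 11) · (29n/(11e))^(29n)

Write the integrand as exp(29n ln x − 11x) and set f(x) = 29n ln x − 11x. Then f'(x) = 29n/x − 11 = 0 at x* = 29n/11, and f''(x*) = −29n/x*^2 = −11^2/(29n). Laplace's method (interior maximum) gives
  I(n) ~ e^(f(x*)) · sqrt(2π / |f''(x*)|)
        = exp(29n ln(29n/11) − 29n) · sqrt(2π · 29n / 11^2)
        = (29n/11)^(29n) e^(−29n) · sqrt(2π·29n) / 11
        = (sqrt(2π·29n) / 11) · (29n/(11e))^(29n).
This matches Γ(29n+1)/11^(29n+1) with Stirling applied to Γ.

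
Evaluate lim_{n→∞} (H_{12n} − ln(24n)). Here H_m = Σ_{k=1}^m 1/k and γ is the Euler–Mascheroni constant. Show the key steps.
lim = −ln 2 + γ

By Euler-Maclaurin, H_m = ln m + γ + O(1/m). So
  H_{12n} − ln(24n) = ln(12n) + γ − ln(24n) + O(1/n)
                       = ln(12/24) + γ + O(1/n).
Hence the limit is ln(12/24) + γ (= −ln 2).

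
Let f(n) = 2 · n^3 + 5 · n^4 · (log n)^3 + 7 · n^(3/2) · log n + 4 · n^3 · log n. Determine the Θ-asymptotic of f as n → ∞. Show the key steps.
f(n) ∈ Θ(n^4 · (log n)^3)

Compare the terms by growth order. For large n, n^a · (log n)^b dominates n^a' · (log n)^b' iff a > a', or (a = a' and b > b'). Ranking the 4 terms shows the dominant one is 5 · n^4 · (log n)^3. Hence f(n) ∈ Θ(n^4 · (log n)^3).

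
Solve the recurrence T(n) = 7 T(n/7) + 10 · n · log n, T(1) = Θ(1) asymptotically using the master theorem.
T(n) = Θ(n · (log n)^2)

Here log_7 7 = 1 and f(n) = 10 · n · log n = Θ(n^(log_7 7) · (log n)^1). This is the extended Case 2 of the master theorem (f matches the critical exponent up to log factors), giving T(n) = Θ(n^(log_7 7) · (log n)^(1+1)) = Θ(n · (log n)^2).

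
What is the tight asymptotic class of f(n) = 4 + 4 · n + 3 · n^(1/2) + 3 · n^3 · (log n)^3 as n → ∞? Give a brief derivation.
f(n) ∈ Θ(n^3 · (log n)^3)

Compare the terms by growth order. For large n, n^a · (log n)^b dominates n^a' · (log n)^b' iff a > a', or (a = a' and b > b'). Ranking the 4 terms shows the dominant one is 3 · n^3 · (log n)^3. Hence f(n) ∈ Θ(n^3 · (log n)^3).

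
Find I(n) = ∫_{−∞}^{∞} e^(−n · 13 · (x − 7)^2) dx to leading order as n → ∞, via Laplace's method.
I(n) = sqrt(π/(13n))

Here φ(x) = 13 · (x − 7)^2 has its unique minimum at x* = 7 with φ(x*) = 0 and φ''(x*) = 26. Laplace's method gives
  I(n) ~ e^(−n φ(x*)) · sqrt(2π / (n · φ''(x*))) = sqrt(2π / (26n)) = sqrt(π/(13n)).
This is exact: substituting u = (x − 7)·sqrt(13n) gives I(n) = (1/sqrt(13n)) ∫_{−∞}^{∞} e^(−u^2) du = sqrt(π/(13n)).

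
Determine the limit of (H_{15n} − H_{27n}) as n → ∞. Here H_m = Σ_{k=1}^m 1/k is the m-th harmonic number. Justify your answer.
lim = ln(15/27) = ln(5/9)

Euler-Maclaurin gives H_m = ln m + γ + 1/(2m) + O(1/m^2). The γ and O(1/m) terms cancel in the difference:
  H_{15n} − H_{27n} = ln(15n) − ln(27n) + O(1/n) = ln(15/27) + O(1/n).
Hence the limit is ln(15/27) = ln(5/9).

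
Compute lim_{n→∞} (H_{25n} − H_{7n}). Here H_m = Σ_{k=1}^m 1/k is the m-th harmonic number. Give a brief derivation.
lim = ln(25/7)

Euler-Maclaurin gives H_m = ln m + γ + 1/(2m) + O(1/m^2). The γ and O(1/m) terms cancel in the difference:
  H_{25n} − H_{7n} = ln(25n) − ln(7n) + O(1/n) = ln(25/7) + O(1/n).
Hence the limit is ln(25/7).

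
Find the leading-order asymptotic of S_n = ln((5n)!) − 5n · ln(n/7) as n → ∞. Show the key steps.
S_n ~ 5n · (ln 35 − 1) + O(ln n)

Stirling: ln((5n)!) = 5n ln(5n) − 5n + O(ln n).
  S_n = 5n ln(5n) − 5n − 5n ln(n/7) + O(ln n)
      = 5n ln(5n) − 5n ln n + 5n ln 7 − 5n + O(ln n)
      = 5n ln 5 + 5n ln 7 − 5n + O(ln n)
      = 5n (ln 35 − 1) + O(ln n).
Numerically ln(35) − 1 ≈ 2.5553.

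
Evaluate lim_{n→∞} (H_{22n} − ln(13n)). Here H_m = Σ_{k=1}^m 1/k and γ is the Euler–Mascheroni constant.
lim = ln(22/13) + γ

By Euler-Maclaurin, H_m = ln m + γ + O(1/m). So
  H_{22n} − ln(13n) = ln(22n) + γ − ln(13n) + O(1/n)
                       = ln(22/13) + γ + O(1/n).
Hence the limit is ln(22/13) + γ.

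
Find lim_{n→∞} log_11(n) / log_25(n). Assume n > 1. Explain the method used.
lim = ln(25) / ln(11) = log_11(25)

Change of base: log_11(n) = ln n / ln 11 and log_25(n) = ln n / ln 25. The ratio is (ln n / ln 11) · (ln 25 / ln n) = ln 25 / ln 11, a constant independent of n. So the limit is ln 25 / ln 11 = log_11(25).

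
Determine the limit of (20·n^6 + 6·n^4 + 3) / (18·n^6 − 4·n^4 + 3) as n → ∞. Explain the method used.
lim = 20/18 = 10/9

For large n the leading n^6 terms dominate both numerator and denominator. Dividing top and bottom by n^6, every other term tends to 0, leaving 20/18 = 10/9.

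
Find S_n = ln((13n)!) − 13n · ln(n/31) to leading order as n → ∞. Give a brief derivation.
S_n ~ 13n · (ln 403 − 1) + O(ln n)

Stirling: ln((13n)!) = 13n ln(13n) − 13n + O(ln n).
  S_n = 13n ln(13n) − 13n − 13n ln(n/31) + O(ln n)
      = 13n ln(13n) − 13n ln n + 13n ln 31 − 13n + O(ln n)
      = 13n ln 13 + 13n ln 31 − 13n + O(ln n)
      = 13n (ln 403 − 1) + O(ln n).
Numerically ln(403) − 1 ≈ 4.9989.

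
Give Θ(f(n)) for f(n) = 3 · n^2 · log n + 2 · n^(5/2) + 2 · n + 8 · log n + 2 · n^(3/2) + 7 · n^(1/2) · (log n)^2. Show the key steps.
f(n) ∈ Θ(n^(5/2))

Compare the terms by growth order. For large n, n^a · (log n)^b dominates n^a' · (log n)^b' iff a > a', or (a = a' and b > b'). Ranking the 6 terms shows the dominant one is 2 · n^(5/2). Hence f(n) ∈ Θ(n^(5/2)).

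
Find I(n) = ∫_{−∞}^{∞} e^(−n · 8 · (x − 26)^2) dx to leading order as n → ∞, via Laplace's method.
I(n) = sqrt(π/(8n))

Here φ(x) = 8 · (x − 26)^2 has its unique minimum at x* = 26 with φ(x*) = 0 and φ''(x*) = 16. Laplace's method gives
  I(n) ~ e^(−n φ(x*)) · sqrt(2π / (n · φ''(x*))) = sqrt(2π / (16n)) = sqrt(π/(8n)).
This is exact: substituting u = (x − 26)·sqrt(8n) gives I(n) = (1/sqrt(8n)) ∫_{−∞}^{∞} e^(−u^2) du = sqrt(π/(8n)).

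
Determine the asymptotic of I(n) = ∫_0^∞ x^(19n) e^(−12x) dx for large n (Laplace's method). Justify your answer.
I(n) ~ (sqrt(2π·19n) / 12) · (19n/(12e))^(19n)

Write the integrand as exp(19n ln x − 12x) and set f(x) = 19n ln x − 12x. Then f'(x) = 19n/x − 12 = 0 at x* = 19n/12, and f''(x*) = −19n/x*^2 = −12^2/(19n). Laplace's method (interior maximum) gives
  I(n) ~ e^(f(x*)) · sqrt(2π / |f''(x*)|)
        = exp(19n ln(19n/12) − 19n) · sqrt(2π · 19n / 12^2)
        = (19n/12)^(19n) e^(−19n) · sqrt(2π·19n) / 12
        = (sqrt(2π·19n) / 12) · (19n/(12e))^(19n).
This matches Γ(19n+1)/12^(19n+1) with Stirling applied to Γ.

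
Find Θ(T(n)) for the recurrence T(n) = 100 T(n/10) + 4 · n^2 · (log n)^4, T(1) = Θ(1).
T(n) = Θ(n^2 · (log n)^5)

Here log_10 100 = 2 and f(n) = 4 · n^2 · (log n)^4 = Θ(n^(log_10 100) · (log n)^4). This is the extended Case 2 of the master theorem (f matches the critical exponent up to log factors), giving T(n) = Θ(n^(log_10 100) · (log n)^(4+1)) = Θ(n^2 · (log n)^5).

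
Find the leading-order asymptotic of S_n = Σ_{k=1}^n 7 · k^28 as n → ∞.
S_n ~ 7 · n^29 / 29

By integral comparison (Euler-Maclaurin), Σ_{k=1}^n 7 · k^28 = 7 · ∫_0^n x^28 dx + O(n^28) = 7 · n^29/29 + O(n^28). (Equivalently, Faulhaber's formula gives the same leading term.)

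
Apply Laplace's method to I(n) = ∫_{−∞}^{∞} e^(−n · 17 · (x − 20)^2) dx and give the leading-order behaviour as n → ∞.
I(n) = sqrt(π/(17n))

Here φ(x) = 17 · (x − 20)^2 has its unique minimum at x* = 20 with φ(x*) = 0 and φ''(x*) = 34. Laplace's method gives
  I(n) ~ e^(−n φ(x*)) · sqrt(2π / (n · φ''(x*))) = sqrt(2π / (34n)) = sqrt(π/(17n)).
This is exact: substituting u = (x − 20)·sqrt(17n) gives I(n) = (1/sqrt(17n)) ∫_{−∞}^{∞} e^(−u^2) du = sqrt(π/(17n)).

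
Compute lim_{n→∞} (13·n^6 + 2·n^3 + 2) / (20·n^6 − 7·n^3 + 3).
lim = 13/20

For large n the leading n^6 terms dominate both numerator and denominator. Dividing top and bottom by n^6, every other term tends to 0, leaving 13/20.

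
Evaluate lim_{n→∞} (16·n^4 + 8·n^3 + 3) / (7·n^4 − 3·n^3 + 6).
lim = 16/7

For large n the leading n^4 terms dominate both numerator and denominator. Dividing top and bottom by n^4, every other term tends to 0, leaving 16/7.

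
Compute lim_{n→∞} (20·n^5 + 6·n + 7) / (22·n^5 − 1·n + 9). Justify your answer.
lim = 20/22 = 10/11

For large n the leading n^5 terms dominate both numerator and denominator. Dividing top and bottom by n^5, every other term tends to 0, leaving 20/22 = 10/11.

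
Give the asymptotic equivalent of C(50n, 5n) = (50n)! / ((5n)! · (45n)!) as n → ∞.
C(50n, 5n) ~ (10000000000/387420489)^(5n) · sqrt(5/(9π·5n))

Write N = 5n. Apply Stirling to each factorial:
  (10N)! ~ sqrt(2π·10N) · (10N/e)^(10N),
  N! ~ sqrt(2π N) · (N/e)^N,
  (9N)! ~ sqrt(2π·9N) · (9N/e)^(9N).
The exponential factors combine to (10N)^(10N) / (N^N · (9N)^(9N)) = 10^(10N)/9^(9N) = (10^10/9^9)^N = (10000000000/387420489)^N.
The square-root prefactors combine to sqrt(2π·10N) / (sqrt(2π N)·sqrt(2π·9N)) = sqrt(10 / (2π·9·N)) = sqrt(5/(9π·5n)).
Substituting N = 5n: C(50n, 5n) ~ (10000000000/387420489)^(5n) · sqrt(5/(9π·5n)).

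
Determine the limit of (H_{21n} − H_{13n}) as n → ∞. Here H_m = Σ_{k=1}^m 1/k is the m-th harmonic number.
lim = ln(21/13)

Euler-Maclaurin gives H_m = ln m + γ + 1/(2m) + O(1/m^2). The γ and O(1/m) terms cancel in the difference:
  H_{21n} − H_{13n} = ln(21n) − ln(13n) + O(1/n) = ln(21/13) + O(1/n).
Hence the limit is ln(21/13).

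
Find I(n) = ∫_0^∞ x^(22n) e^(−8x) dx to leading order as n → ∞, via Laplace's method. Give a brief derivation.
I(n) ~ (sqrt(2π·22n) / 8) · (22n/(8e))^(22n)

Write the integrand as exp(22n ln x − 8x) and set f(x) = 22n ln x − 8x. Then f'(x) = 22n/x − 8 = 0 at x* = 22n/8, and f''(x*) = −22n/x*^2 = −8^2/(22n). Laplace's method (interior maximum) gives
  I(n) ~ e^(f(x*)) · sqrt(2π / |f''(x*)|)
        = exp(22n ln(22n/8) − 22n) · sqrt(2π · 22n / 8^2)
        = (22n/8)^(22n) e^(−22n) · sqrt(2π·22n) / 8
        = (sqrt(2π·22n) / 8) · (22n/(8e))^(22n).
This matches Γ(22n+1)/8^(22n+1) with Stirling applied to Γ.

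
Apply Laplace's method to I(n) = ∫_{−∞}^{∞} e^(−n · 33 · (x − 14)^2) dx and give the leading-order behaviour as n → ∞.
I(n) = sqrt(π/(33n))

Here φ(x) = 33 · (x − 14)^2 has its unique minimum at x* = 14 with φ(x*) = 0 and φ''(x*) = 66. Laplace's method gives
  I(n) ~ e^(−n φ(x*)) · sqrt(2π / (n · φ''(x*))) = sqrt(2π / (66n)) = sqrt(π/(33n)).
This is exact: substituting u = (x − 14)·sqrt(33n) gives I(n) = (1/sqrt(33n)) ∫_{−∞}^{∞} e^(−u^2) du = sqrt(π/(33n)).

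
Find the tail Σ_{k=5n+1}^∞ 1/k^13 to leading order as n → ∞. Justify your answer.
Σ_{k>5n} 1/k^13 ~ 1/(12 · (5n)^12)

Compare to the integral: ∫_{5n}^∞ x^(−13) dx = [−x^(−12)/12]_{5n}^∞ = 1/((13−1)·(5n)^12). Euler-Maclaurin then gives
  Σ_{k>5n} 1/k^13 = ∫_{5n}^∞ dx/x^13 − 1/(2·(5n)^13) + O(1/(5n)^14).
(Equivalently this is ζ(13) − Σ_{k≤5n} 1/k^13.)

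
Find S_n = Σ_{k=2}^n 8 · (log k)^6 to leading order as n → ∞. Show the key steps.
S_n ~ 8 · n · (log n)^6

By integral comparison, S_n = ∫_1^n 8 · (log x)^6 dx + O((log n)^6). For the integral, the leading term of ∫_1^n (log x)^6 dx is n · (log n)^6 (by repeated integration by parts; each step lowers the log-exponent and produces a relatively O(1/log n) correction). Hence S_n ~ 8 · n · (log n)^6.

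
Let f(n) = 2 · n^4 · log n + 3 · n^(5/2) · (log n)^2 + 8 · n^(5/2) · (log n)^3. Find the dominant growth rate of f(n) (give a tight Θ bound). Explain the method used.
f(n) ∈ Θ(n^4 · log n)

Compare the terms by growth order. For large n, n^a · (log n)^b dominates n^a' · (log n)^b' iff a > a', or (a = a' and b > b'). Ranking the 3 terms shows the dominant one is 2 · n^4 · log n. Hence f(n) ∈ Θ(n^4 · log n).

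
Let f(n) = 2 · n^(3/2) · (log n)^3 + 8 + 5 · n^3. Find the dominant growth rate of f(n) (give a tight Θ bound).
f(n) ∈ Θ(n^3)

Compare the terms by growth order. For large n, n^a · (log n)^b dominates n^a' · (log n)^b' iff a > a', or (a = a' and b > b'). Ranking the 3 terms shows the dominant one is 5 · n^3. Hence f(n) ∈ Θ(n^3).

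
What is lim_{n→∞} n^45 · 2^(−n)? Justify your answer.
lim = 0

Exponentials with base > 1 dominate every fixed polynomial: for any fixed c, n^c / 2^n → 0 as n → ∞ (e.g. by the ratio test, or by writing 2^n = e^(n ln 2) and noting e^(n ln 2) / n^c → ∞). Hence n^45 · 2^(−n) = n^45 / 2^n → 0.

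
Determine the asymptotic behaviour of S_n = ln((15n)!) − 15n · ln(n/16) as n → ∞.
S_n ~ 15n · (ln 240 − 1) + O(ln n)

Stirling: ln((15n)!) = 15n ln(15n) − 15n + O(ln n).
  S_n = 15n ln(15n) − 15n − 15n ln(n/16) + O(ln n)
      = 15n ln(15n) − 15n ln n + 15n ln 16 − 15n + O(ln n)
      = 15n ln 15 + 15n ln 16 − 15n + O(ln n)
      = 15n (ln 240 − 1) + O(ln n).
Numerically ln(240) − 1 ≈ 4.4806.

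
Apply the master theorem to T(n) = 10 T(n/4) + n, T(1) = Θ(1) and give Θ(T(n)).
T(n) = Θ(n^(log_4 10))

Master theorem: compare f(n) = n to n^(log_4 10) where log_4 10 ≈ 1.661. Since 1 < log_4 10, we have f(n) = O(n^(log_4 10 − ε)) for some ε > 0 — Case 1. Hence T(n) = Θ(n^(log_4 10)).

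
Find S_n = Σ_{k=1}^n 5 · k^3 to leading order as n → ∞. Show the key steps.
S_n ~ 5 · n^4 / 4

By integral comparison (Euler-Maclaurin), Σ_{k=1}^n 5 · k^3 = 5 · ∫_0^n x^3 dx + O(n^3) = 5 · n^4/4 + O(n^3). (Equivalently, Faulhaber's formula gives the same leading term.)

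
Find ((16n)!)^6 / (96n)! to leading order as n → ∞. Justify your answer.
((16n)!)^6/(96n)! ~ ((2π·16n)^(5/2) / sqrt(6)) · 6^(−6·16n)  →  0

Write N = 16n. Stirling: N! ~ sqrt(2π N)(N/e)^N and (6N)! ~ sqrt(2π·6N)·(6N/e)^(6N).
  (N!)^6/(6N)! ~ (2π N)^(6/2) (N/e)^(6N) / [sqrt(2π·6N) (6N/e)^(6N)]
     = (2π N)^(6/2) / sqrt(2π·6N) · (N/(6N))^(6N)
     = (2π N)^((6−1)/2) / sqrt(6) · 6^(−6N).
Since 6^6 > 1, the factor 6^(−6N) decays exponentially, so the ratio → 0. Substituting N = 16n gives the stated form.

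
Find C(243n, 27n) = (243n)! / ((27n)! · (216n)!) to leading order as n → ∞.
C(243n, 27n) ~ (387420489/16777216)^(27n) · sqrt(9/(16π·27n))

Write N = 27n. Apply Stirling to each factorial:
  (9N)! ~ sqrt(2π·9N) · (9N/e)^(9N),
  N! ~ sqrt(2π N) · (N/e)^N,
  (8N)! ~ sqrt(2π·8N) · (8N/e)^(8N).
The exponential factors combine to (9N)^(9N) / (N^N · (8N)^(8N)) = 9^(9N)/8^(8N) = (9^9/8^8)^N = (387420489/16777216)^N.
The square-root prefactors combine to sqrt(2π·9N) / (sqrt(2π N)·sqrt(2π·8N)) = sqrt(9 / (2π·8·N)) = sqrt(9/(16π·27n)).
Substituting N = 27n: C(243n, 27n) ~ (387420489/16777216)^(27n) · sqrt(9/(16π·27n)).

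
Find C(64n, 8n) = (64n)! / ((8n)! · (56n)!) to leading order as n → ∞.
C(64n, 8n) ~ (16777216/823543)^(8n) · sqrt(4/(7π·8n))

Write N = 8n. Apply Stirling to each factorial:
  (8N)! ~ sqrt(2π·8N) · (8N/e)^(8N),
  N! ~ sqrt(2π N) · (N/e)^N,
  (7N)! ~ sqrt(2π·7N) · (7N/e)^(7N).
The exponential factors combine to (8N)^(8N) / (N^N · (7N)^(7N)) = 8^(8N)/7^(7N) = (8^8/7^7)^N = (16777216/823543)^N.
The square-root prefactors combine to sqrt(2π·8N) / (sqrt(2π N)·sqrt(2π·7N)) = sqrt(8 / (2π·7·N)) = sqrt(4/(7π·8n)).
Substituting N = 8n: C(64n, 8n) ~ (16777216/823543)^(8n) · sqrt(4/(7π·8n)).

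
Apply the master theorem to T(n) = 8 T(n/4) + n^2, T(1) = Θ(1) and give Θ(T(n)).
T(n) = Θ(n^2)

log_4 8 ≈ 1.500. f(n) = n^2 dominates n^(log_4 8) since 2 > 1.500, and the regularity condition a·f(n/b) = 8·(n/4)^2 = (8/16)·n^2 ≤ c·f(n) holds with c = 8/16 ≈ 0.5 < 1. So this is Case 3: T(n) = Θ(f(n)) = Θ(n^2).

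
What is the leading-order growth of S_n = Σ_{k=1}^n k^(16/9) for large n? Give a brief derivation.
S_n ~ (9/25) · n^(25/9)

Integral comparison: Σ_{k=1}^n k^(16/9) = ∫_0^n x^(16/9) dx + O(n^(16/9)). The integral is n^(1 + 16/9) / (1 + 16/9) = n^((16+9)/9) / ((16+9)/9) = (9/25) · n^(25/9).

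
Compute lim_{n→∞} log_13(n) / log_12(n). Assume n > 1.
lim = ln(12) / ln(13) = log_13(12)

Change of base: log_13(n) = ln n / ln 13 and log_12(n) = ln n / ln 12. The ratio is (ln n / ln 13) · (ln 12 / ln n) = ln 12 / ln 13, a constant independent of n. So the limit is ln 12 / ln 13 = log_13(12).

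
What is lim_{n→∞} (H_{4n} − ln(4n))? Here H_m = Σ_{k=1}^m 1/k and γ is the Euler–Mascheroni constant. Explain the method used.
lim = γ

By Euler-Maclaurin, H_m = ln m + γ + O(1/m). So
  H_{4n} − ln(4n) = ln(4n) + γ − ln(4n) + O(1/n)
                       = ln(4/4) + γ + O(1/n).
Hence the limit is γ (since ln 1 = 0).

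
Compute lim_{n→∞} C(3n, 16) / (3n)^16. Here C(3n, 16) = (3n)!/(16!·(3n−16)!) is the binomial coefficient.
lim = 1/16! = 1/20922789888000

With N = 3n → ∞: C(N, 16) / N^16 = [N(N−1)…(N−15)] / (16! · N^16) = (1/16!) · 1 · (1 − 1/(3n)) · … · (1 − 15/(3n)). Each factor → 1 as N → ∞, so the limit is 1/16! = 1/20922789888000.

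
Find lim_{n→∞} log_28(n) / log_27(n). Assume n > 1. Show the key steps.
lim = ln(27) / ln(28) = log_28(27)

Change of base: log_28(n) = ln n / ln 28 and log_27(n) = ln n / ln 27. The ratio is (ln n / ln 28) · (ln 27 / ln n) = ln 27 / ln 28, a constant independent of n. So the limit is ln 27 / ln 28 = log_28(27).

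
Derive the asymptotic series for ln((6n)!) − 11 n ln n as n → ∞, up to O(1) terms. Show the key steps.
ln((6n)!) − 11 n ln n = −5 n ln n + 6(ln 6 − 1) n + (1/2) ln(2π·6n) + O(1/n)

Stirling: ln((6n)!) = 6n ln(6n) − 6n + (1/2) ln(2π·6n) + O(1/n).
Expand 6n ln(6n) = 6n (ln n + ln 6) = 6n ln n + 6n ln 6.
Subtract 11n ln n: leading term is (6 − 11) n ln n = −5 n ln n. The next term is 6n ln 6 − 6n = 6(ln 6 − 1) n. Then the (1/2) ln(2π·6n) correction.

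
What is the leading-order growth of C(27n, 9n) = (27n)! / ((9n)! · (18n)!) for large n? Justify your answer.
C(27n, 9n) ~ (27/4)^(9n) · sqrt(3/(4π·9n))

Write N = 9n. Apply Stirling to each factorial:
  (3N)! ~ sqrt(2π·3N) · (3N/e)^(3N),
  N! ~ sqrt(2π N) · (N/e)^N,
  (2N)! ~ sqrt(2π·2N) · (2N/e)^(2N).
The exponential factors combine to (3N)^(3N) / (N^N · (2N)^(2N)) = 3^(3N)/2^(2N) = (3^3/2^2)^N = (27/4)^N.
The square-root prefactors combine to sqrt(2π·3N) / (sqrt(2π N)·sqrt(2π·2N)) = sqrt(3 / (2π·2·N)) = sqrt(3/(4π·9n)).
Substituting N = 9n: C(27n, 9n) ~ (27/4)^(9n) · sqrt(3/(4π·9n)).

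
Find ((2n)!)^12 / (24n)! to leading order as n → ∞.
((2n)!)^12/(24n)! ~ ((2π·2n)^(11/2) / sqrt(12)) · 12^(−12·2n)  →  0

Write N = 2n. Stirling: N! ~ sqrt(2π N)(N/e)^N and (12N)! ~ sqrt(2π·12N)·(12N/e)^(12N).
  (N!)^12/(12N)! ~ (2π N)^(12/2) (N/e)^(12N) / [sqrt(2π·12N) (12N/e)^(12N)]
     = (2π N)^(12/2) / sqrt(2π·12N) · (N/(12N))^(12N)
     = (2π N)^((12−1)/2) / sqrt(12) · 12^(−12N).
Since 12^12 > 1, the factor 12^(−12N) decays exponentially, so the ratio → 0. Substituting N = 2n gives the stated form.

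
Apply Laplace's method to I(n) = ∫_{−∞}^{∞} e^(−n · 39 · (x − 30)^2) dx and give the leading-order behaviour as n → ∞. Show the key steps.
I(n) = sqrt(π/(39n))

Here φ(x) = 39 · (x − 30)^2 has its unique minimum at x* = 30 with φ(x*) = 0 and φ''(x*) = 78. Laplace's method gives
  I(n) ~ e^(−n φ(x*)) · sqrt(2π / (n · φ''(x*))) = sqrt(2π / (78n)) = sqrt(π/(39n)).
This is exact: substituting u = (x − 30)·sqrt(39n) gives I(n) = (1/sqrt(39n)) ∫_{−∞}^{∞} e^(−u^2) du = sqrt(π/(39n)).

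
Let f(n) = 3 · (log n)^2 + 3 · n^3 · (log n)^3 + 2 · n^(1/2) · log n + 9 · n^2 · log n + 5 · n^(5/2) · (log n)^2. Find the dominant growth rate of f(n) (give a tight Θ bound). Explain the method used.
f(n) ∈ Θ(n^3 · (log n)^3)

Compare the terms by growth order. For large n, n^a · (log n)^b dominates n^a' · (log n)^b' iff a > a', or (a = a' and b > b'). Ranking the 5 terms shows the dominant one is 3 · n^3 · (log n)^3. Hence f(n) ∈ Θ(n^3 · (log n)^3).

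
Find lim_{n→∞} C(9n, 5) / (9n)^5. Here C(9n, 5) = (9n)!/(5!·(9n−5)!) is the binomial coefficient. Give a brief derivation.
lim = 1/5! = 1/120

With N = 9n → ∞: C(N, 5) / N^5 = [N(N−1)…(N−4)] / (5! · N^5) = (1/5!) · 1 · (1 − 1/(9n)) · (1 − 2/(9n)) · (1 − 3/(9n)) · (1 − 4/(9n)). Each factor → 1 as N → ∞, so the limit is 1/5! = 1/120.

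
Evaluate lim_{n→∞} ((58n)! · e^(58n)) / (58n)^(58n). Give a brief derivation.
lim = ∞

Stirling: (58n)! ~ sqrt(2π·58n) · (58n/e)^(58n). Hence
  (58n)! · e^(58n) / (58n)^(58n) ~ sqrt(2π·58n) = sqrt(2π·58) · sqrt(n) → ∞.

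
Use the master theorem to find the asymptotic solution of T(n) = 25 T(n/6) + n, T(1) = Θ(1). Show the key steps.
T(n) = Θ(n^(log_6 25))

Master theorem: compare f(n) = n to n^(log_6 25) where log_6 25 ≈ 1.796. Since 1 < log_6 25, we have f(n) = O(n^(log_6 25 − ε)) for some ε > 0 — Case 1. Hence T(n) = Θ(n^(log_6 25)).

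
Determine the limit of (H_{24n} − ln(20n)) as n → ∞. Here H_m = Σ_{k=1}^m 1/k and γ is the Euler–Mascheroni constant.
lim = ln(6/5) + γ

By Euler-Maclaurin, H_m = ln m + γ + O(1/m). So
  H_{24n} − ln(20n) = ln(24n) + γ − ln(20n) + O(1/n)
                       = ln(24/20) + γ + O(1/n).
Hence the limit is ln(24/20) + γ (= ln(6/5)).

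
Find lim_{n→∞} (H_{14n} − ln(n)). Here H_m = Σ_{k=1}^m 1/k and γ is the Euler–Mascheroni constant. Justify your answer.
lim = ln 14 + γ

By Euler-Maclaurin, H_m = ln m + γ + O(1/m). So
  H_{14n} − ln(n) = ln(14n) + γ − ln(n) + O(1/n)
                       = ln(14/1) + γ + O(1/n).
Hence the limit is ln(14/1) + γ.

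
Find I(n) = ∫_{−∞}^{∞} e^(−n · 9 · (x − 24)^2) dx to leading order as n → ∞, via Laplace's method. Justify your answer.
I(n) = sqrt(π/(9n))

Here φ(x) = 9 · (x − 24)^2 has its unique minimum at x* = 24 with φ(x*) = 0 and φ''(x*) = 18. Laplace's method gives
  I(n) ~ e^(−n φ(x*)) · sqrt(2π / (n · φ''(x*))) = sqrt(2π / (18n)) = sqrt(π/(9n)).
This is exact: substituting u = (x − 24)·sqrt(9n) gives I(n) = (1/sqrt(9n)) ∫_{−∞}^{∞} e^(−u^2) du = sqrt(π/(9n)).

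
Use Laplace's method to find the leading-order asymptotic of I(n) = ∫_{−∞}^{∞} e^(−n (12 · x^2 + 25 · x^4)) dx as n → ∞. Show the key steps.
I(n) ~ sqrt(π/(12n))

φ(x) = 12 · x^2 + 25 · x^4 has its unique global minimum at x* = 0 (since φ'(x) = 24x + 100x^3 = 0 only at x = 0 for real x with both coefficients positive, and φ → ∞ as |x| → ∞). At x* = 0, φ(0) = 0 and φ''(0) = 24. Laplace's method then gives
  I(n) ~ sqrt(2π / (n · φ''(0))) · e^(−n φ(0)) = sqrt(2π / (24n)) = sqrt(π/(12n)).
The 25 · x^4 term contributes only at subleading order (an O(1/n) relative correction).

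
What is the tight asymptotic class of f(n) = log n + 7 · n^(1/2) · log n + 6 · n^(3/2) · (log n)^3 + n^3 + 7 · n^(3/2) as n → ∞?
f(n) ∈ Θ(n^3)

Compare the terms by growth order. For large n, n^a · (log n)^b dominates n^a' · (log n)^b' iff a > a', or (a = a' and b > b'). Ranking the 5 terms shows the dominant one is n^3. Hence f(n) ∈ Θ(n^3).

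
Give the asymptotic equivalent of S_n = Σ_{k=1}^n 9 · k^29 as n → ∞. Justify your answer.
S_n ~ 3 · n^30 / 10

By integral comparison (Euler-Maclaurin), Σ_{k=1}^n 9 · k^29 = 9 · ∫_0^n x^29 dx + O(n^29) = 9 · n^30/30 = 3 · n^30 / 10 + O(n^29). (Equivalently, Faulhaber's formula gives the same leading term.)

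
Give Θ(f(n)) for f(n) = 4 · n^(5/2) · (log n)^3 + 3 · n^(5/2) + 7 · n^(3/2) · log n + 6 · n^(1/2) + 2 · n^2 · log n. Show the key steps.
f(n) ∈ Θ(n^(5/2) · (log n)^3)

Compare the terms by growth order. For large n, n^a · (log n)^b dominates n^a' · (log n)^b' iff a > a', or (a = a' and b > b'). Ranking the 5 terms shows the dominant one is 4 · n^(5/2) · (log n)^3. Hence f(n) ∈ Θ(n^(5/2) · (log n)^3).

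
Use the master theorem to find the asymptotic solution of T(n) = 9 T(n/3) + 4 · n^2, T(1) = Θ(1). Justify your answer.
T(n) = Θ(n^2 log n)

log_3 9 = 2, and f(n) = 4 · n^2 = Θ(n^(log_3 9)). This is Case 2 of the master theorem: T(n) = Θ(f(n) · log n) = Θ(n^2 log n).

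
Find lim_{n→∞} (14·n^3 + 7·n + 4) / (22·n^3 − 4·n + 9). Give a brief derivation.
lim = 14/22 = 7/11

For large n the leading n^3 terms dominate both numerator and denominator. Dividing top and bottom by n^3, every other term tends to 0, leaving 14/22 = 7/11.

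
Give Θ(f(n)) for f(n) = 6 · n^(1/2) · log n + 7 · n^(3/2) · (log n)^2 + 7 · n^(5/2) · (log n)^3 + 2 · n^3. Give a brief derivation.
f(n) ∈ Θ(n^3)

Compare the terms by growth order. For large n, n^a · (log n)^b dominates n^a' · (log n)^b' iff a > a', or (a = a' and b > b'). Ranking the 4 terms shows the dominant one is 2 · n^3. Hence f(n) ∈ Θ(n^3).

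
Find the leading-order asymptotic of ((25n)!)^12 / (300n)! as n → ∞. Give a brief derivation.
((25n)!)^12/(300n)! ~ ((2π·25n)^(11/2) / sqrt(12)) · 12^(−12·25n)  →  0

Write N = 25n. Stirling: N! ~ sqrt(2π N)(N/e)^N and (12N)! ~ sqrt(2π·12N)·(12N/e)^(12N).
  (N!)^12/(12N)! ~ (2π N)^(12/2) (N/e)^(12N) / [sqrt(2π·12N) (12N/e)^(12N)]
     = (2π N)^(12/2) / sqrt(2π·12N) · (N/(12N))^(12N)
     = (2π N)^((12−1)/2) / sqrt(12) · 12^(−12N).
Since 12^12 > 1, the factor 12^(−12N) decays exponentially, so the ratio → 0. Substituting N = 25n gives the stated form.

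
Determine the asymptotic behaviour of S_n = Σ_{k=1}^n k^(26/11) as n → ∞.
S_n ~ (11/37) · n^(37/11)

Integral comparison: Σ_{k=1}^n k^(26/11) = ∫_0^n x^(26/11) dx + O(n^(26/11)). The integral is n^(1 + 26/11) / (1 + 26/11) = n^((26+11)/11) / ((26+11)/11) = (11/37) · n^(37/11).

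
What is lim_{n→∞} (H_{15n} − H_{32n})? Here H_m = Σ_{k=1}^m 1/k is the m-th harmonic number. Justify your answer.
lim = ln(15/32)

Euler-Maclaurin gives H_m = ln m + γ + 1/(2m) + O(1/m^2). The γ and O(1/m) terms cancel in the difference:
  H_{15n} − H_{32n} = ln(15n) − ln(32n) + O(1/n) = ln(15/32) + O(1/n).
Hence the limit is ln(15/32).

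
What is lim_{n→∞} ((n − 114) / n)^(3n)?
lim = e^(−342)

Rewrite as (1 − 114/n)^(3n). By the standard limit (1 + x/n)^n → e^x, we have (1 − 114/n)^n → e^(−114), and raising to the 3rd power gives e^(−342).
More precisely, ln[(1 − 114/n)^(3n)] = 3n · ln(1 − 114/n) = 3n · (-114/n + O(1/n^2)) = -342 + O(1/n) → -342.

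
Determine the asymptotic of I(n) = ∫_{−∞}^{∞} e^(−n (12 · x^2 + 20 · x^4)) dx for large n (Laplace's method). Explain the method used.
I(n) ~ sqrt(π/(12n))

φ(x) = 12 · x^2 + 20 · x^4 has its unique global minimum at x* = 0 (since φ'(x) = 24x + 80x^3 = 0 only at x = 0 for real x with both coefficients positive, and φ → ∞ as |x| → ∞). At x* = 0, φ(0) = 0 and φ''(0) = 24. Laplace's method then gives
  I(n) ~ sqrt(2π / (n · φ''(0))) · e^(−n φ(0)) = sqrt(2π / (24n)) = sqrt(π/(12n)).
The 20 · x^4 term contributes only at subleading order (an O(1/n) relative correction).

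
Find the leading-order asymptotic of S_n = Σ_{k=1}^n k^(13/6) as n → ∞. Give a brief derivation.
S_n ~ (6/19) · n^(19/6)

Integral comparison: Σ_{k=1}^n k^(13/6) = ∫_0^n x^(13/6) dx + O(n^(13/6)). The integral is n^(1 + 13/6) / (1 + 13/6) = n^((13+6)/6) / ((13+6)/6) = (6/19) · n^(19/6).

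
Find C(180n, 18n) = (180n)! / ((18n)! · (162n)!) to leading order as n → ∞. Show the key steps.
C(180n, 18n) ~ (10000000000/387420489)^(18n) · sqrt(5/(9π·18n))

Write N = 18n. Apply Stirling to each factorial:
  (10N)! ~ sqrt(2π·10N) · (10N/e)^(10N),
  N! ~ sqrt(2π N) · (N/e)^N,
  (9N)! ~ sqrt(2π·9N) · (9N/e)^(9N).
The exponential factors combine to (10N)^(10N) / (N^N · (9N)^(9N)) = 10^(10N)/9^(9N) = (10^10/9^9)^N = (10000000000/387420489)^N.
The square-root prefactors combine to sqrt(2π·10N) / (sqrt(2π N)·sqrt(2π·9N)) = sqrt(10 / (2π·9·N)) = sqrt(5/(9π·18n)).
Substituting N = 18n: C(180n, 18n) ~ (10000000000/387420489)^(18n) · sqrt(5/(9π·18n)).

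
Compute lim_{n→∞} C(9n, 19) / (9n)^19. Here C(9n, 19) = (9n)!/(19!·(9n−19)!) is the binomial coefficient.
lim = 1/19! = 1/121645100408832000

With N = 9n → ∞: C(N, 19) / N^19 = [N(N−1)…(N−18)] / (19! · N^19) = (1/19!) · 1 · (1 − 1/(9n)) · … · (1 − 18/(9n)). Each factor → 1 as N → ∞, so the limit is 1/19! = 1/121645100408832000.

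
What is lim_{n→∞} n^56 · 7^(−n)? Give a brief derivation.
lim = 0

Exponentials with base > 1 dominate every fixed polynomial: for any fixed c, n^c / 7^n → 0 as n → ∞ (e.g. by the ratio test, or by writing 7^n = e^(n ln 7) and noting e^(n ln 7) / n^c → ∞). Hence n^56 · 7^(−n) = n^56 / 7^n → 0.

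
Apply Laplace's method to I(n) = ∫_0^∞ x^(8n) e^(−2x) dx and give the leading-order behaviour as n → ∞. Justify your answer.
I(n) ~ (sqrt(2π·8n) / 2) · (8n/(2e))^(8n)

Write the integrand as exp(8n ln x − 2x) and set f(x) = 8n ln x − 2x. Then f'(x) = 8n/x − 2 = 0 at x* = 8n/2, and f''(x*) = −8n/x*^2 = −2^2/(8n). Laplace's method (interior maximum) gives
  I(n) ~ e^(f(x*)) · sqrt(2π / |f''(x*)|)
        = exp(8n ln(8n/2) − 8n) · sqrt(2π · 8n / 2^2)
        = (8n/2)^(8n) e^(−8n) · sqrt(2π·8n) / 2
        = (sqrt(2π·8n) / 2) · (8n/(2e))^(8n).
This matches Γ(8n+1)/2^(8n+1) with Stirling applied to Γ.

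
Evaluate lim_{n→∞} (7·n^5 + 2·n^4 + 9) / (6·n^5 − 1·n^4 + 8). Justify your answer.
lim = 7/6

For large n the leading n^5 terms dominate both numerator and denominator. Dividing top and bottom by n^5, every other term tends to 0, leaving 7/6.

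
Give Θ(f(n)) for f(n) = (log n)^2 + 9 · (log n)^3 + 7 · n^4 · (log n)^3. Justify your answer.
f(n) ∈ Θ(n^4 · (log n)^3)

Compare the terms by growth order. For large n, n^a · (log n)^b dominates n^a' · (log n)^b' iff a > a', or (a = a' and b > b'). Ranking the 3 terms shows the dominant one is 7 · n^4 · (log n)^3. Hence f(n) ∈ Θ(n^4 · (log n)^3).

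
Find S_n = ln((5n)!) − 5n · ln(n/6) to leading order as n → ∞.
S_n ~ 5n · (ln 30 − 1) + O(ln n)

Stirling: ln((5n)!) = 5n ln(5n) − 5n + O(ln n).
  S_n = 5n ln(5n) − 5n − 5n ln(n/6) + O(ln n)
      = 5n ln(5n) − 5n ln n + 5n ln 6 − 5n + O(ln n)
      = 5n ln 5 + 5n ln 6 − 5n + O(ln n)
      = 5n (ln 30 − 1) + O(ln n).
Numerically ln(30) − 1 ≈ 2.4012.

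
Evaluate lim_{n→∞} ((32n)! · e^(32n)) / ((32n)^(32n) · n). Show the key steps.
lim = 0

Stirling: (32n)! ~ sqrt(2π·32n) · (32n/e)^(32n). Hence
  (32n)! · e^(32n) / (32n)^(32n) ~ sqrt(2π·32n).
Dividing by n: sqrt(2π·32n) / n = sqrt(2π·32) · n^((1−2)/2), so the expression behaves like sqrt(2π·32) · n^((1−2)/2) → 0.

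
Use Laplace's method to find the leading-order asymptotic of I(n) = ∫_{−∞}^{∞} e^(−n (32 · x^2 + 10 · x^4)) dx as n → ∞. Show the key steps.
I(n) ~ sqrt(π/(32n))

φ(x) = 32 · x^2 + 10 · x^4 has its unique global minimum at x* = 0 (since φ'(x) = 64x + 40x^3 = 0 only at x = 0 for real x with both coefficients positive, and φ → ∞ as |x| → ∞). At x* = 0, φ(0) = 0 and φ''(0) = 64. Laplace's method then gives
  I(n) ~ sqrt(2π / (n · φ''(0))) · e^(−n φ(0)) = sqrt(2π / (64n)) = sqrt(π/(32n)).
The 10 · x^4 term contributes only at subleading order (an O(1/n) relative correction).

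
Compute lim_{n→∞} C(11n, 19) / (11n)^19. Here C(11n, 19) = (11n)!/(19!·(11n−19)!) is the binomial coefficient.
lim = 1/19! = 1/121645100408832000

With N = 11n → ∞: C(N, 19) / N^19 = [N(N−1)…(N−18)] / (19! · N^19) = (1/19!) · 1 · (1 − 1/(11n)) · … · (1 − 18/(11n)). Each factor → 1 as N → ∞, so the limit is 1/19! = 1/121645100408832000.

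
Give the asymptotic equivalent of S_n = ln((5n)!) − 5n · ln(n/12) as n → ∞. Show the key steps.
S_n ~ 5n · (ln 60 − 1) + O(ln n)

Stirling: ln((5n)!) = 5n ln(5n) − 5n + O(ln n).
  S_n = 5n ln(5n) − 5n − 5n ln(n/12) + O(ln n)
      = 5n ln(5n) − 5n ln n + 5n ln 12 − 5n + O(ln n)
      = 5n ln 5 + 5n ln 12 − 5n + O(ln n)
      = 5n (ln 60 − 1) + O(ln n).
Numerically ln(60) − 1 ≈ 3.0943.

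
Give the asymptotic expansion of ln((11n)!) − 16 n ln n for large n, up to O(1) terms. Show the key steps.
ln((11n)!) − 16 n ln n = −5 n ln n + 11(ln 11 − 1) n + (1/2) ln(2π·11n) + O(1/n)

Stirling: ln((11n)!) = 11n ln(11n) − 11n + (1/2) ln(2π·11n) + O(1/n).
Expand 11n ln(11n) = 11n (ln n + ln 11) = 11n ln n + 11n ln 11.
Subtract 16n ln n: leading term is (11 − 16) n ln n = −5 n ln n. The next term is 11n ln 11 − 11n = 11(ln 11 − 1) n. Then the (1/2) ln(2π·11n) correction.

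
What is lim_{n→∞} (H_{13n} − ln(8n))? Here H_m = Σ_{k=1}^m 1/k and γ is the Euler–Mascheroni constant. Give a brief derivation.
lim = ln(13/8) + γ

By Euler-Maclaurin, H_m = ln m + γ + O(1/m). So
  H_{13n} − ln(8n) = ln(13n) + γ − ln(8n) + O(1/n)
                       = ln(13/8) + γ + O(1/n).
Hence the limit is ln(13/8) + γ.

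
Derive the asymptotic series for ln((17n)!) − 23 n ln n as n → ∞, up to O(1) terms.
ln((17n)!) − 23 n ln n = −6 n ln n + 17(ln 17 − 1) n + (1/2) ln(2π·17n) + O(1/n)

Stirling: ln((17n)!) = 17n ln(17n) − 17n + (1/2) ln(2π·17n) + O(1/n).
Expand 17n ln(17n) = 17n (ln n + ln 17) = 17n ln n + 17n ln 17.
Subtract 23n ln n: leading term is (17 − 23) n ln n = −6 n ln n. The next term is 17n ln 17 − 17n = 17(ln 17 − 1) n. Then the (1/2) ln(2π·17n) correction.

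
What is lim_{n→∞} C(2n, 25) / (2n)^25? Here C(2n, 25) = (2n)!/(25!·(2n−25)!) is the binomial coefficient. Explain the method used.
lim = 1/25! = 1/15511210043330985984000000

With N = 2n → ∞: C(N, 25) / N^25 = [N(N−1)…(N−24)] / (25! · N^25) = (1/25!) · 1 · (1 − 1/(2n)) · … · (1 − 24/(2n)). Each factor → 1 as N → ∞, so the limit is 1/25! = 1/15511210043330985984000000.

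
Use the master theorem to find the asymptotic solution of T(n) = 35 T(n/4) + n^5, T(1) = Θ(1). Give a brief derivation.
T(n) = Θ(n^5)

log_4 35 ≈ 2.565. f(n) = n^5 dominates n^(log_4 35) since 5 > 2.565, and the regularity condition a·f(n/b) = 35·(n/4)^5 = (35/1024)·n^5 ≤ c·f(n) holds with c = 35/1024 ≈ 0.0342 < 1. So this is Case 3: T(n) = Θ(f(n)) = Θ(n^5).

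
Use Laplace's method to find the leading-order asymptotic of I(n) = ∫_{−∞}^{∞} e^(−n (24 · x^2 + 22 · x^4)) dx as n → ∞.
I(n) ~ sqrt(π/(24n))

φ(x) = 24 · x^2 + 22 · x^4 has its unique global minimum at x* = 0 (since φ'(x) = 48x + 88x^3 = 0 only at x = 0 for real x with both coefficients positive, and φ → ∞ as |x| → ∞). At x* = 0, φ(0) = 0 and φ''(0) = 48. Laplace's method then gives
  I(n) ~ sqrt(2π / (n · φ''(0))) · e^(−n φ(0)) = sqrt(2π / (48n)) = sqrt(π/(24n)).
The 22 · x^4 term contributes only at subleading order (an O(1/n) relative correction).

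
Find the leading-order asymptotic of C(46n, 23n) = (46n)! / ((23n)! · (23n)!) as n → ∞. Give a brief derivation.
C(46n, 23n) ~ (4)^(23n) · sqrt(1/(π·23n))

Write N = 23n. Apply Stirling to each factorial:
  (2N)! ~ sqrt(2π·2N) · (2N/e)^(2N),
  N! ~ sqrt(2π N) · (N/e)^N,
  (1N)! ~ sqrt(2π·1N) · (1N/e)^(1N).
The exponential factors combine to (2N)^(2N) / (N^N · (1N)^(1N)) = 2^(2N)/1^(1N) = (2^2/1^1)^N = (4)^N.
The square-root prefactors combine to sqrt(2π·2N) / (sqrt(2π N)·sqrt(2π·1N)) = sqrt(2 / (2π·1·N)) = sqrt(1/(π·23n)).
Substituting N = 23n: C(46n, 23n) ~ (4)^(23n) · sqrt(1/(π·23n)).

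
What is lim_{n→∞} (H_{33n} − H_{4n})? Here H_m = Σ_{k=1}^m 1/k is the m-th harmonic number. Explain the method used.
lim = ln(33/4)

Euler-Maclaurin gives H_m = ln m + γ + 1/(2m) + O(1/m^2). The γ and O(1/m) terms cancel in the difference:
  H_{33n} − H_{4n} = ln(33n) − ln(4n) + O(1/n) = ln(33/4) + O(1/n).
Hence the limit is ln(33/4).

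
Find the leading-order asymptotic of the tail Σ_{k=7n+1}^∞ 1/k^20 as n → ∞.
Σ_{k>7n} 1/k^20 ~ 1/(19 · (7n)^19)

Compare to the integral: ∫_{7n}^∞ x^(−20) dx = [−x^(−19)/19]_{7n}^∞ = 1/((20−1)·(7n)^19). Euler-Maclaurin then gives
  Σ_{k>7n} 1/k^20 = ∫_{7n}^∞ dx/x^20 − 1/(2·(7n)^20) + O(1/(7n)^21).
(Equivalently this is ζ(20) − Σ_{k≤7n} 1/k^20.)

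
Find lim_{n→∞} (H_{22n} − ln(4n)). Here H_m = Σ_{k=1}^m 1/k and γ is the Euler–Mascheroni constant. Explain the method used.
lim = ln(11/2) + γ

By Euler-Maclaurin, H_m = ln m + γ + O(1/m). So
  H_{22n} − ln(4n) = ln(22n) + γ − ln(4n) + O(1/n)
                       = ln(22/4) + γ + O(1/n).
Hence the limit is ln(22/4) + γ (= ln(11/2)).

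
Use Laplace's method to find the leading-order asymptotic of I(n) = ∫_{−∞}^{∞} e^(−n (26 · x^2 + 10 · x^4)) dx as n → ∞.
I(n) ~ sqrt(π/(26n))

φ(x) = 26 · x^2 + 10 · x^4 has its unique global minimum at x* = 0 (since φ'(x) = 52x + 40x^3 = 0 only at x = 0 for real x with both coefficients positive, and φ → ∞ as |x| → ∞). At x* = 0, φ(0) = 0 and φ''(0) = 52. Laplace's method then gives
  I(n) ~ sqrt(2π / (n · φ''(0))) · e^(−n φ(0)) = sqrt(2π / (52n)) = sqrt(π/(26n)).
The 10 · x^4 term contributes only at subleading order (an O(1/n) relative correction).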